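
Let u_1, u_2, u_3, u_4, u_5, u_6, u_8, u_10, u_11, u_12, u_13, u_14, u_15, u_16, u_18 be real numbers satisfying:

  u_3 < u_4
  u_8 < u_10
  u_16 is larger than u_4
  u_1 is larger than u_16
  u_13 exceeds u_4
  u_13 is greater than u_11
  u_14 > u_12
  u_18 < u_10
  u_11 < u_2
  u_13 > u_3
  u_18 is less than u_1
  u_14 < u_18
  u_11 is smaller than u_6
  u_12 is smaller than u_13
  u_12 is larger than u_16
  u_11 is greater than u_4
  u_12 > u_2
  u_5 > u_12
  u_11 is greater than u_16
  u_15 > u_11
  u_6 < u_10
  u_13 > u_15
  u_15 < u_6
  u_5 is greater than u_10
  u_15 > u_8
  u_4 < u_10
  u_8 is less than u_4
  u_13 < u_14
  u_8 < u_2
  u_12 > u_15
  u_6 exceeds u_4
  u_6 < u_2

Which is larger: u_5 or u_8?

u_5

The relevant relations are u_8 < u_4; u_4 < u_16; u_16 < u_11; u_11 < u_15; u_15 < u_6; u_6 < u_2; u_2 < u_12; u_12 < u_13; u_13 < u_14; u_14 < u_18; u_18 < u_10; u_10 < u_5.
Chaining these gives u_8 < u_4 < u_16 < u_11 < u_15 < u_6 < u_2 < u_12 < u_13 < u_14 < u_18 < u_10 < u_5.
So u_8 < u_5; u_5 is the larger of the two.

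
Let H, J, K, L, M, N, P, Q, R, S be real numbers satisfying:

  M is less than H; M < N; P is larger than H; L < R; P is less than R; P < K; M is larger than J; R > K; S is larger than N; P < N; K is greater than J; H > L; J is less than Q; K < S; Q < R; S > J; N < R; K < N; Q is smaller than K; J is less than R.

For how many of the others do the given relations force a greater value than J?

8

From J the given relations immediately reach Q, M, K, S, R.
From those, H, N — 7 in total.
From those, P — 8 in total.
Nothing else is reachable above J; 8 in all.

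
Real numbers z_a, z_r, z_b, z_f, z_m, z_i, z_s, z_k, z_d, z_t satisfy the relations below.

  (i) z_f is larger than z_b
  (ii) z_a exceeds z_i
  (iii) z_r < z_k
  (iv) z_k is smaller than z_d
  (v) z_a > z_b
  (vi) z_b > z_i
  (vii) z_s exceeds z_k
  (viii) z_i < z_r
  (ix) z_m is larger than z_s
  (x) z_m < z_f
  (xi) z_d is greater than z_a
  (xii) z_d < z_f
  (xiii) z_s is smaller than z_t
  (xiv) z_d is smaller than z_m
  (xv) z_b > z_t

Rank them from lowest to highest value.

z_i < z_r < z_k < z_s < z_t < z_b < z_a < z_d < z_m < z_f

Nothing is placed below z_i, so it is least; from there z_i < z_r; z_r < z_k; z_k < z_s; z_s < z_t; z_t < z_b; z_b < z_a; z_a < z_d; z_d < z_m; z_m < z_f, each given directly.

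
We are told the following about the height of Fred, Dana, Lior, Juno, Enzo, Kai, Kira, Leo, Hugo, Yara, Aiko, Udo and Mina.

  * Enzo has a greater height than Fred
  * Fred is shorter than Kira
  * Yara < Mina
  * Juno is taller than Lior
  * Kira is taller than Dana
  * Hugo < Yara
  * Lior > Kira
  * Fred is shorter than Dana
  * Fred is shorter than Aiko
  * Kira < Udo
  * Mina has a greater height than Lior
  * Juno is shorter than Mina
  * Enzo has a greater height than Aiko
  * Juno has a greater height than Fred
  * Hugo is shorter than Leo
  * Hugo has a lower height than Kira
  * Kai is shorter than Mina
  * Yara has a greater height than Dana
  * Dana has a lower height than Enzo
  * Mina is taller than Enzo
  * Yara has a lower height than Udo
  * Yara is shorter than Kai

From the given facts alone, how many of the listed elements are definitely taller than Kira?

The elements the relations force above Kira are Lior, Juno, Udo, Mina — no chain reaches any other.
That is 4.

4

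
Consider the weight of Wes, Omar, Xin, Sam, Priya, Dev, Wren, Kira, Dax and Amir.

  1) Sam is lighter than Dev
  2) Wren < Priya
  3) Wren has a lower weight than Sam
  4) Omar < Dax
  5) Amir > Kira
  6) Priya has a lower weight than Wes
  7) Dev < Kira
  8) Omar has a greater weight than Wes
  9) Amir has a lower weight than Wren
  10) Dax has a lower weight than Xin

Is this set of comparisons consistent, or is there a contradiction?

Chaining the given relations yields Sam < Dev < Kira < Amir < Wren, so Sam < Wren. But one relation states Wren < Sam. These cannot both hold.

inconsistent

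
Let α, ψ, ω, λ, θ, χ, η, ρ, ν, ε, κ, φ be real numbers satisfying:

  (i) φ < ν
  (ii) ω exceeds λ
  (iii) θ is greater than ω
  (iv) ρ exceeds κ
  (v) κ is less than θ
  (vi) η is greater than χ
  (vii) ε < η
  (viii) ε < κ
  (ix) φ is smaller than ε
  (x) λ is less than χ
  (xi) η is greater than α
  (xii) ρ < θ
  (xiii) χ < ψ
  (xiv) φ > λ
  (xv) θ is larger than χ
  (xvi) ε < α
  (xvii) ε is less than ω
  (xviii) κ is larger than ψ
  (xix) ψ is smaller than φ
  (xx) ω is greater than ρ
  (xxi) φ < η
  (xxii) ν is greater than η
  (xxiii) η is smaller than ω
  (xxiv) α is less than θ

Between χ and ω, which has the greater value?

Link the given pairs in sequence: χ < ψ; ψ < φ; φ < ε; ε < κ; κ < ρ; ρ < ω.
Together: χ < ψ < φ < ε < κ < ρ < ω.
So χ < ω; ω is the larger of the two.

ω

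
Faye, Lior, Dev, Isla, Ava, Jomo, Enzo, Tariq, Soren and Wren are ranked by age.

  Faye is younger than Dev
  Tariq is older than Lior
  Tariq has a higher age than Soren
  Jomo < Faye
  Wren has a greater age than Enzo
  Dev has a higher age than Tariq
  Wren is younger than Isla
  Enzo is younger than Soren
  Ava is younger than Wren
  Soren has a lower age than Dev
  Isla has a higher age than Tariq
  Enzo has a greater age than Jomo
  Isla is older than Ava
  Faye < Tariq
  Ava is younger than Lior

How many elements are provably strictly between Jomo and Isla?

The relations place Jomo below Isla. An element lies strictly between them when it is forced above Jomo and also forced below Isla.
Above Jomo: {Faye, Enzo, Wren, Soren, Tariq, Dev}. Below Isla: {Faye, Enzo, Ava, Lior, Wren, Soren, Tariq}.
Intersection: {Faye, Enzo, Wren, Soren, Tariq} — 5.

5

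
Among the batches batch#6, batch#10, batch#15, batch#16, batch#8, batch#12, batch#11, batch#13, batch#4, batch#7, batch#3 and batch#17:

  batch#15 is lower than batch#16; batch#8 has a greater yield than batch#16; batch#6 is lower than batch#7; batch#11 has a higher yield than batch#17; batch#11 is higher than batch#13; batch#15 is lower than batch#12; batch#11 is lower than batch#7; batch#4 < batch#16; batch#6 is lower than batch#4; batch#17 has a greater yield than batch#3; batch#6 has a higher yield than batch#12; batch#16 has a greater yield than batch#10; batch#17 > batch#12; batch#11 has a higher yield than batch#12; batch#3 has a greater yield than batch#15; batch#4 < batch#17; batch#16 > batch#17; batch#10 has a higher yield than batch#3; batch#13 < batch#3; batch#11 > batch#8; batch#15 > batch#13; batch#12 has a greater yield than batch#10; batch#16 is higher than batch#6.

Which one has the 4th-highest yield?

The consecutive relations fix a unique order: batch#13 < batch#15 < batch#3 < batch#10 < batch#12 < batch#6 < batch#4 < batch#17 < batch#16 < batch#8 < batch#11 < batch#7.
The 4th largest is batch#16.

batch#16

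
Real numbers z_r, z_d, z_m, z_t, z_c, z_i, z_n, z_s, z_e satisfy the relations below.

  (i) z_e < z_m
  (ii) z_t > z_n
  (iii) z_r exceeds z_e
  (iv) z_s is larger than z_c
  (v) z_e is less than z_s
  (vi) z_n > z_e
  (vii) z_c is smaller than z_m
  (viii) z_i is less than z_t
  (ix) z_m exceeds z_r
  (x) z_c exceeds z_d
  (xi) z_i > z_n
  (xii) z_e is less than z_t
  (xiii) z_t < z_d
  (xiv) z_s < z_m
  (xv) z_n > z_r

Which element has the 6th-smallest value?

z_d

Piecing the relations together gives one ordering: z_e < z_r < z_n < z_i < z_t < z_d < z_c < z_s < z_m.
Counting 6 from the smallest end gives z_d.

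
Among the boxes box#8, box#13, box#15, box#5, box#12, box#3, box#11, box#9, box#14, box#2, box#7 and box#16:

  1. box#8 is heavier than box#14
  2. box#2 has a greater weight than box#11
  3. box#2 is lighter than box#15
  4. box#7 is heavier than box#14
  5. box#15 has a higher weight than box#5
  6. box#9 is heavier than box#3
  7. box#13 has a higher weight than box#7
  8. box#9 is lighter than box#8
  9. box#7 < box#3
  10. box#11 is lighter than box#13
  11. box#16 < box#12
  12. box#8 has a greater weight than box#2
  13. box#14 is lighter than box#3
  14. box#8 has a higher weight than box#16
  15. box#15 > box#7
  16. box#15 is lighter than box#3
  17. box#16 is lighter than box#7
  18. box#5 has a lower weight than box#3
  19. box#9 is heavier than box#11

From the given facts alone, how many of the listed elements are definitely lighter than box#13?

Directly below box#13: box#11, box#7.
One step further: box#14, box#16 (4 so far).
Nothing else is reachable below box#13; 4 in all.

4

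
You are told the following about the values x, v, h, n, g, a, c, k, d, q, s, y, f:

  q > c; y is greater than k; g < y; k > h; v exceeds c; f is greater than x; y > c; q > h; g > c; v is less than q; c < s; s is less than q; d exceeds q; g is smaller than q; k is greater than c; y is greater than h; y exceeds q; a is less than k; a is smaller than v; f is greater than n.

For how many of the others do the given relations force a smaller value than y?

From y the given relations immediately reach c, g, h, q, k.
From those, a, s, v — 8 in total.
No other element is forced below y by the given relations, so the count is 8.

8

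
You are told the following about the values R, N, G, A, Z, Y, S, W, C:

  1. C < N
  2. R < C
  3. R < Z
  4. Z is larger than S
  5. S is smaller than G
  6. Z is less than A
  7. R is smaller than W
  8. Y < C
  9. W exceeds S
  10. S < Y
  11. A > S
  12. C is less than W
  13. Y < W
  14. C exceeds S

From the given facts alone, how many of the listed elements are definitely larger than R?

Directly above R: Z, C, W.
One step further: A, N (5 so far).
No other element is forced above R by the given relations, so the count is 5.

5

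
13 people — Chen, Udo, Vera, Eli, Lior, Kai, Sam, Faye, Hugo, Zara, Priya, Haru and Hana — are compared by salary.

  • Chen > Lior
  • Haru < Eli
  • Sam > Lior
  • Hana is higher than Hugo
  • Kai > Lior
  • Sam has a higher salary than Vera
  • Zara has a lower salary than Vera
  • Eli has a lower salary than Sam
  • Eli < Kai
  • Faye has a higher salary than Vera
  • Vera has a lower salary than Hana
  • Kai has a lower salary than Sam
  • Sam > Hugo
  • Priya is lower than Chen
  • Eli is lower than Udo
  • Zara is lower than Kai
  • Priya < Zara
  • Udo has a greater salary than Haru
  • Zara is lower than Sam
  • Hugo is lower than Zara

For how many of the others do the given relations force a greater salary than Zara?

5

Directly above Zara: Vera, Kai, Sam.
One step further: Faye, Hana (5 so far).
No other element is forced above Zara by the given relations, so the count is 5.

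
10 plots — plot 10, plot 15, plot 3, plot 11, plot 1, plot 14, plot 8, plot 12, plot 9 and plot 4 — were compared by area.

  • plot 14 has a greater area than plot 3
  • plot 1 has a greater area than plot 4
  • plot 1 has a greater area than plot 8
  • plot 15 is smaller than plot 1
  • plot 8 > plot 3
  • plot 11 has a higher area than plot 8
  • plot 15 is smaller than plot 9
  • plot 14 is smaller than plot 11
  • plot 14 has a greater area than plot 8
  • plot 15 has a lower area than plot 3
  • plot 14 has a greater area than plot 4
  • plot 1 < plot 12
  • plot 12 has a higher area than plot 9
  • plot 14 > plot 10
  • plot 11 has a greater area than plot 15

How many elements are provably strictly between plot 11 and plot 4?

Chaining upward from plot 4 reaches: plot 1, plot 14, plot 12.
Chaining downward from plot 11 reaches: plot 15, plot 10, plot 3, plot 8, plot 14.
Strictly between plot 4 and plot 11 are those in both lists: plot 14 — 1 element.

1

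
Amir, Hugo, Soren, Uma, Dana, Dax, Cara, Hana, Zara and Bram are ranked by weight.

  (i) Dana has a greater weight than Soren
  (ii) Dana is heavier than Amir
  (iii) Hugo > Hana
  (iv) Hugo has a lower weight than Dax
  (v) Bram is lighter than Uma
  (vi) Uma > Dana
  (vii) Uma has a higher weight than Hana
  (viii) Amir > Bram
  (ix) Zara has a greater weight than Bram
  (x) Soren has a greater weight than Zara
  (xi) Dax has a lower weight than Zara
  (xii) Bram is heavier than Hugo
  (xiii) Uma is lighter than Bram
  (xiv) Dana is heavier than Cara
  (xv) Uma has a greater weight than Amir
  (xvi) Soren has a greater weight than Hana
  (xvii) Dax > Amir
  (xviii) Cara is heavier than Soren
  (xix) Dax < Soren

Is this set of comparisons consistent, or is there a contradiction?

inconsistent

We have Uma < Bram stated directly, yet also Bram < Amir < Dax < Zara < Soren < Cara < Dana < Uma by chaining the others — so Bram < Uma. Contradiction.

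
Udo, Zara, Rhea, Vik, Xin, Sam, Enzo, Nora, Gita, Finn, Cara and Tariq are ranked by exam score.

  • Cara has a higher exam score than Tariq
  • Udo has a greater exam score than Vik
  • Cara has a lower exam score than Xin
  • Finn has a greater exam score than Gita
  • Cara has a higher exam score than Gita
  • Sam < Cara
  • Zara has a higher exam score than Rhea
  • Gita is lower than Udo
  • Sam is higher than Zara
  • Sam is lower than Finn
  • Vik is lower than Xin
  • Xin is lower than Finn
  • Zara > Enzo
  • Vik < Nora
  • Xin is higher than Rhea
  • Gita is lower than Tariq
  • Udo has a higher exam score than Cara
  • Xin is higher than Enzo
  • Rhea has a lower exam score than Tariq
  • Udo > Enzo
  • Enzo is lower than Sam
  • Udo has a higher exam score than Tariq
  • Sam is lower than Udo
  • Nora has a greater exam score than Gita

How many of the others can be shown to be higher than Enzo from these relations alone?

From Enzo the given relations immediately reach Zara, Sam, Xin, Udo.
From those, Cara, Finn — 6 in total.
Nothing else is reachable above Enzo; 6 in all.

6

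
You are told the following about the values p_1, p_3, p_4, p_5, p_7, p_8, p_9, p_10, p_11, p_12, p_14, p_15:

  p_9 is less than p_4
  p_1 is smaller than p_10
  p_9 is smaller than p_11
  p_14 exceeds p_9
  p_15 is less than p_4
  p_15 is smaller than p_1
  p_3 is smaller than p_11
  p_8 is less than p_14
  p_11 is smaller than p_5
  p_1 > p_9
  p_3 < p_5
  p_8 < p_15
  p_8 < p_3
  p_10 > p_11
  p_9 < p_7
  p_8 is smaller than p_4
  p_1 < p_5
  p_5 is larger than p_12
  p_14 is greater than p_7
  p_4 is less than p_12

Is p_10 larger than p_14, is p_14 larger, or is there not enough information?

Following every chain through p_14: below p_14 we get p_8, p_9, p_7.
p_10 is not reached, and no chain runs the other way from p_10 to p_14.
So the given relations leave the order of p_14 and p_10 undetermined.

undetermined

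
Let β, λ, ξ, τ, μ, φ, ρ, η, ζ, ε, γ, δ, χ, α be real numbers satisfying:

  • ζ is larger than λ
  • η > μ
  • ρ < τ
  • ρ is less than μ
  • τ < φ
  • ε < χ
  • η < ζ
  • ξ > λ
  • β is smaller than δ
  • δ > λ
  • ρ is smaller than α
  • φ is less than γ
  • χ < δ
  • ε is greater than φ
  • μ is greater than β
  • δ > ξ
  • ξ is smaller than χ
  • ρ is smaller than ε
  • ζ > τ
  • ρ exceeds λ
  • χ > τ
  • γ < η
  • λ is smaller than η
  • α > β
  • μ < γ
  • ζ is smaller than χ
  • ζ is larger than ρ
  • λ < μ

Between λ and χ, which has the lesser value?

Chaining the given relations: λ < ρ < τ < φ < γ < η < ζ < χ.
So λ < χ; λ is the smaller of the two.

λ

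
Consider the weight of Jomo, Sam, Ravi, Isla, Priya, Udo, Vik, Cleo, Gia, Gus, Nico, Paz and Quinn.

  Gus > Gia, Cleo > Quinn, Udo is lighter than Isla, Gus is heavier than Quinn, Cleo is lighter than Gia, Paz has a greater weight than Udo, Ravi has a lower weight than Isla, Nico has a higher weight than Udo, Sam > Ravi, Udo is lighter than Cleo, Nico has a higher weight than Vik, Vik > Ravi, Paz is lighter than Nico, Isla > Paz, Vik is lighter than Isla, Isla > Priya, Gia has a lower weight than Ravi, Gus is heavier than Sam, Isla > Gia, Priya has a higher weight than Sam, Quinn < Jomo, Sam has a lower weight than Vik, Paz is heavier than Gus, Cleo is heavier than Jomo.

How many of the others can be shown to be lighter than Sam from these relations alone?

From Sam the given relations immediately reach Ravi.
From those, Gia — 2 in total.
From those, Cleo — 3 in total.
From those, Quinn, Jomo, Udo — 6 in total.
Nothing else is reachable below Sam; 6 in all.

6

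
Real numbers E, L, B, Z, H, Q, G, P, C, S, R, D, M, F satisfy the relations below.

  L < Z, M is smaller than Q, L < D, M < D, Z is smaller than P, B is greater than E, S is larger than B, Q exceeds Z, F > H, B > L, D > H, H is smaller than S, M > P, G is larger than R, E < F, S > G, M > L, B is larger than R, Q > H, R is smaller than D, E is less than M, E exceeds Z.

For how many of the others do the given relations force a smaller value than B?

4

From B the given relations immediately reach R, L, E.
From those, Z — 4 in total.
Nothing else is reachable below B; 4 in all.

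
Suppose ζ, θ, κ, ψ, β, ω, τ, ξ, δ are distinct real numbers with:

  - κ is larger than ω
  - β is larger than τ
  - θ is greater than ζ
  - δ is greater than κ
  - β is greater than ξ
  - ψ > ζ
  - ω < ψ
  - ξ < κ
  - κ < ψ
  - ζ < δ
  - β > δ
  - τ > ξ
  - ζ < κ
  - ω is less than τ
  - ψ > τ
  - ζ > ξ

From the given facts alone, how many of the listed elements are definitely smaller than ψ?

5

Directly below ψ: ω, ζ, κ, τ.
One step further: ξ (5 so far).
No other element is forced below ψ by the given relations, so the count is 5.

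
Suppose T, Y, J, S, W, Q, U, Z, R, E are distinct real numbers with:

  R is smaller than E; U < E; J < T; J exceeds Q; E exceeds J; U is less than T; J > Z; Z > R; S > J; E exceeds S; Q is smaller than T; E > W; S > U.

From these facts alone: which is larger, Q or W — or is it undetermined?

Following every chain through W: above W we get E.
Q is not reached, and no chain runs the other way from Q to W.
So the given relations leave the order of W and Q undetermined.

undetermined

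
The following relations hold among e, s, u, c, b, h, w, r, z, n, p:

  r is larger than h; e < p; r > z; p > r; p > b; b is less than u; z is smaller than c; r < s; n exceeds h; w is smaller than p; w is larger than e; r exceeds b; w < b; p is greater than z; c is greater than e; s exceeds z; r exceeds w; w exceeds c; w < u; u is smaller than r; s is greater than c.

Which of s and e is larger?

s

e < c and c < w give e < w.
With w < b: e < c < w < b.
With b < u: e < c < w < b < u.
With u < r: e < c < w < b < u < r.
With r < s: e < c < w < b < u < r < s.
So e < s; s is the larger of the two.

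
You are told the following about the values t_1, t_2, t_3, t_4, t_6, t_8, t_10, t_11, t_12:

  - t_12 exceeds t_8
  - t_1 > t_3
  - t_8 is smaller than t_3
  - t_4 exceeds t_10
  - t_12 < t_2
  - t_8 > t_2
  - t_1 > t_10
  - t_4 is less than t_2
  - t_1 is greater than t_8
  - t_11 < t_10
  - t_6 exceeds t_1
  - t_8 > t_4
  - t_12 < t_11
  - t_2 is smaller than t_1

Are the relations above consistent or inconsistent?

We have t_8 < t_12 stated directly, yet also t_12 < t_11 < t_10 < t_4 < t_2 < t_8 by chaining the others — so t_12 < t_8. Contradiction.

inconsistent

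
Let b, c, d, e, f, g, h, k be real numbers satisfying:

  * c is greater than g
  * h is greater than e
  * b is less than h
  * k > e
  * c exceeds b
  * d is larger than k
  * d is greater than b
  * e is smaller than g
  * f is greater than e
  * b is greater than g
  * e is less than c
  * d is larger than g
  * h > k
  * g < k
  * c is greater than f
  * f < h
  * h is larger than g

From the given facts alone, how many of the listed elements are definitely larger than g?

5

From g the given relations immediately reach b, k, h, c, d.
Nothing else is reachable above g; 5 in all.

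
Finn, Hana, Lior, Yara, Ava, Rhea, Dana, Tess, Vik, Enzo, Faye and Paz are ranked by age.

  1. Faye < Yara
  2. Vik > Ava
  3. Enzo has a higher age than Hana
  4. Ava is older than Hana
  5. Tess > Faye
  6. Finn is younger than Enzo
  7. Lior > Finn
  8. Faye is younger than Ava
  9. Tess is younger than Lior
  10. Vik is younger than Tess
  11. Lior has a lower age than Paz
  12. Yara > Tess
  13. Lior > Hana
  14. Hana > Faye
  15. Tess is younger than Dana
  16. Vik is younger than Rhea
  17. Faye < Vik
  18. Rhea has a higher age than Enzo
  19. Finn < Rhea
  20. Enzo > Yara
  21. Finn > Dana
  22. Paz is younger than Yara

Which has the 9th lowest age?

Paz

Piecing the relations together gives one ordering: Faye < Hana < Ava < Vik < Tess < Dana < Finn < Lior < Paz < Yara < Enzo < Rhea.
Counting 9 from the smallest end gives Paz.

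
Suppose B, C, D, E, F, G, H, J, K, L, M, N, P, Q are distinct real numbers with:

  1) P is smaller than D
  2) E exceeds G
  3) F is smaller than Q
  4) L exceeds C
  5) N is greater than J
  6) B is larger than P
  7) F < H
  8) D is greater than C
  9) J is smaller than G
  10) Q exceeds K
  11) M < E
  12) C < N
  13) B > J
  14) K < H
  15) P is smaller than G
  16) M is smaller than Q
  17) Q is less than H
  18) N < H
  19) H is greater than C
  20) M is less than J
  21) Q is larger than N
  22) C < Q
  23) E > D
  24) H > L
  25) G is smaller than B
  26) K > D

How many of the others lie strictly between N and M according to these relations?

1

Chaining upward from M reaches: J, G, Q, B, E, H.
Chaining downward from N reaches: C, J.
Strictly between M and N are those in both lists: J — 1 element.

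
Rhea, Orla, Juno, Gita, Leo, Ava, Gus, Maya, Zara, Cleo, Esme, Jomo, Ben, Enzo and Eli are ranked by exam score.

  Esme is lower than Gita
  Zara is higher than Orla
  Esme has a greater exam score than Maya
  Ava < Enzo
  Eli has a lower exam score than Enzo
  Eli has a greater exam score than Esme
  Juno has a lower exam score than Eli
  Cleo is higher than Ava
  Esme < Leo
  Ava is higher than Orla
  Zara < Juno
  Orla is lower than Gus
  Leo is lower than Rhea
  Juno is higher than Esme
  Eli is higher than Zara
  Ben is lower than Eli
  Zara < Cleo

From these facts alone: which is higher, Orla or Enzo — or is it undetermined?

Enzo

Orla < Zara and Zara < Juno give Orla < Juno.
Then Juno < Eli extends the chain to Eli.
Then Eli < Enzo extends the chain to Enzo.
So Enzo is higher.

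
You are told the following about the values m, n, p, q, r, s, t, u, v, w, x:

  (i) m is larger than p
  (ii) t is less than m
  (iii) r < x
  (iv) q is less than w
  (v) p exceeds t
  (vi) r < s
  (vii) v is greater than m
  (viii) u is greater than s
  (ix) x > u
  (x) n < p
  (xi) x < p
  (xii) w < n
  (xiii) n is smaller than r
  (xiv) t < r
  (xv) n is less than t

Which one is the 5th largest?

u

Piecing the relations together gives one ordering: q < w < n < t < r < s < u < x < p < m < v.
Counting 5 from the largest end gives u.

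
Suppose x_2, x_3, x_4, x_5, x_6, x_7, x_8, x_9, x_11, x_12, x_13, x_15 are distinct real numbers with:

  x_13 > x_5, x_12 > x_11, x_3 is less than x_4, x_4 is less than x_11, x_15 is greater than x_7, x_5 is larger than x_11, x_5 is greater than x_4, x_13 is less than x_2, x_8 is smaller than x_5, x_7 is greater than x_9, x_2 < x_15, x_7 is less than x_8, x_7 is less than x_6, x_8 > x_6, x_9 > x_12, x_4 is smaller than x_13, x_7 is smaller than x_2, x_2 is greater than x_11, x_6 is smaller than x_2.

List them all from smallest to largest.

x_3 < x_4 < x_11 < x_12 < x_9 < x_7 < x_6 < x_8 < x_5 < x_13 < x_2 < x_15

Each adjacent pair is fixed by a given relation: x_3 < x_4; x_4 < x_11; x_11 < x_12; x_12 < x_9; x_9 < x_7; x_7 < x_6; x_6 < x_8; x_8 < x_5; x_5 < x_13; x_13 < x_2; x_2 < x_15. Chaining them end to end gives the full order.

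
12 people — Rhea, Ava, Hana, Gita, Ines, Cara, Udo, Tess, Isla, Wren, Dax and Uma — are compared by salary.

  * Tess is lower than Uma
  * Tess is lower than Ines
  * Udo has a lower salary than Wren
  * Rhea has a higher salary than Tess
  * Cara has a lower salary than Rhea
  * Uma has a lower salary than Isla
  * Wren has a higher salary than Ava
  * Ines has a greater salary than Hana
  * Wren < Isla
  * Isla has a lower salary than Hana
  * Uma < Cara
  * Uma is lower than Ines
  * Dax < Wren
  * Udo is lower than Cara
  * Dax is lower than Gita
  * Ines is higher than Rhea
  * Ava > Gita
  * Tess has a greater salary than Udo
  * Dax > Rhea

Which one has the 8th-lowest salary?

The consecutive relations fix a unique order: Udo < Tess < Uma < Cara < Rhea < Dax < Gita < Ava < Wren < Isla < Hana < Ines.
Counting 8 from the smallest end gives Ava.

Ava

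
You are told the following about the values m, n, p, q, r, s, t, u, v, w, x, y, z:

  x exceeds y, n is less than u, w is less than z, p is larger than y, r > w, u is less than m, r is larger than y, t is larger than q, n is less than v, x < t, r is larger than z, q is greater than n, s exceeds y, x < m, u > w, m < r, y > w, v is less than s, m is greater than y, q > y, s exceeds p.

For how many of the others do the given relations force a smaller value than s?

From s the given relations immediately reach y, p, v.
From those, w, n — 5 in total.
Nothing else is reachable below s; 5 in all.

5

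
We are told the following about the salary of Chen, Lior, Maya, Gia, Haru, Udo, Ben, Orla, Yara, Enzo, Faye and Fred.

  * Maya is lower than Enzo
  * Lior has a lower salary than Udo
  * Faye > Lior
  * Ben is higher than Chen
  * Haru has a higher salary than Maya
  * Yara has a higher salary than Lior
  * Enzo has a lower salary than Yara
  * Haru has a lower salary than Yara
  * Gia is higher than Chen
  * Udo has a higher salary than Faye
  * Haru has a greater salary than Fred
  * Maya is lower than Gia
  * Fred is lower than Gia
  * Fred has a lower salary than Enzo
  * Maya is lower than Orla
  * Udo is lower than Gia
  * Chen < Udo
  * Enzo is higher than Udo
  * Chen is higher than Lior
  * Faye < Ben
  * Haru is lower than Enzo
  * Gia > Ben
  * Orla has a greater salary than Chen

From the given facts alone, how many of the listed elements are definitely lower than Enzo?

From Enzo the given relations immediately reach Maya, Fred, Udo, Haru.
From those, Lior, Faye, Chen — 7 in total.
Nothing else is reachable below Enzo; 7 in all.

7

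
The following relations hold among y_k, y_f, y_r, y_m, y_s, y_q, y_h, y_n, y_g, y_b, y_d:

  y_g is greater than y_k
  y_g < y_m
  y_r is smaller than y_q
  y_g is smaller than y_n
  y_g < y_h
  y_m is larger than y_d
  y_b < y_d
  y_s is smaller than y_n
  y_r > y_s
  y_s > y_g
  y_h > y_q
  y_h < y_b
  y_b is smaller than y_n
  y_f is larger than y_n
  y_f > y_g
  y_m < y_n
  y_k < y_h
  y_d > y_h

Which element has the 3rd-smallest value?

y_s

The consecutive relations fix a unique order: y_k < y_g < y_s < y_r < y_q < y_h < y_b < y_d < y_m < y_n < y_f.
Counting 3 from the smallest end gives y_s.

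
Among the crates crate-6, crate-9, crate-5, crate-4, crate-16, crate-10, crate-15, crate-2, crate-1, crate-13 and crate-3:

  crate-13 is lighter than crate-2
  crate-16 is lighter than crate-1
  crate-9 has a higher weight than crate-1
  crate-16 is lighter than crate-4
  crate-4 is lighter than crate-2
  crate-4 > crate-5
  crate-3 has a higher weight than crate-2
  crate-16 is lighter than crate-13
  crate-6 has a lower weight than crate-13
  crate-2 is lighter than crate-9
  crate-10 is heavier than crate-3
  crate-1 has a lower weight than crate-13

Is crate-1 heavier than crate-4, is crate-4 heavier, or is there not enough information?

undetermined

Following every chain through crate-1: above crate-1 we get crate-13, crate-2, crate-3, crate-10, crate-9; below crate-1 we get crate-16.
crate-4 is not reached, and no chain runs the other way from crate-4 to crate-1.
So the given relations leave the order of crate-1 and crate-4 undetermined.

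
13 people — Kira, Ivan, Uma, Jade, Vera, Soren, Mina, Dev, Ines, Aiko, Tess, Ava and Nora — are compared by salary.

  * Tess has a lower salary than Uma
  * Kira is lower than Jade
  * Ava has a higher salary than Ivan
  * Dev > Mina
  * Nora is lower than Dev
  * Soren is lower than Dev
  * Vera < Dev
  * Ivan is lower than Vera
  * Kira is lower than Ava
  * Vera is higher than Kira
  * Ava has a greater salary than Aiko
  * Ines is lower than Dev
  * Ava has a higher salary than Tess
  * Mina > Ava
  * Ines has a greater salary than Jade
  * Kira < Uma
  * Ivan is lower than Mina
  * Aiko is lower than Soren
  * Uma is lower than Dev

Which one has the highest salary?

Chaining downward from Dev: directly below it, Vera, Soren, Uma, Nora, Ines, Mina; then Ivan, Kira, Aiko, Tess, Jade, Ava.
That covers every other element, and nothing is given above Dev, so Dev is the highest salary.

Dev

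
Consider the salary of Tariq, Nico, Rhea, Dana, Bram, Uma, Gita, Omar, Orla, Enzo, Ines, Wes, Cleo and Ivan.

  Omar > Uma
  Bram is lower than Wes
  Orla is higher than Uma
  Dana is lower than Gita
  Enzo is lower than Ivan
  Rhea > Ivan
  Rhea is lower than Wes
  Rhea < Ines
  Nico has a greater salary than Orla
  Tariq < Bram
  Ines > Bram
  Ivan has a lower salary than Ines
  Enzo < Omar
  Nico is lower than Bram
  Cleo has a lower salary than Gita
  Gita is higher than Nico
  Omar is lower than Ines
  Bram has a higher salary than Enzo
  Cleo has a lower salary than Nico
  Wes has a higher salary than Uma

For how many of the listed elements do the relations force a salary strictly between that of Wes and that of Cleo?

The relations place Cleo below Wes. An element lies strictly between them when it is forced above Cleo and also forced below Wes.
Above Cleo: {Nico, Gita, Bram, Ines}. Below Wes: {Tariq, Enzo, Uma, Ivan, Orla, Rhea, Nico, Bram}.
Intersection: {Nico, Bram} — 2.

2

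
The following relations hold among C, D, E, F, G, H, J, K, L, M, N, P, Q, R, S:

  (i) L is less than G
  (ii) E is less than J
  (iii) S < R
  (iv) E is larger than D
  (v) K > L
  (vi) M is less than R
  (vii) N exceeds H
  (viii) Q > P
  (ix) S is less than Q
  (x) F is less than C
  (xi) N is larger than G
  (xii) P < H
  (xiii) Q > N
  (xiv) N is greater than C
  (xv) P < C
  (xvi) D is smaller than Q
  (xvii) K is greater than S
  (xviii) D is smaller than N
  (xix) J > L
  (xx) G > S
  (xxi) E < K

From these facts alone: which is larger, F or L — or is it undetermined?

undetermined

Following every chain through F: above F we get C, N, Q.
L is not reached, and no chain runs the other way from L to F.
So the given relations leave the order of F and L undetermined.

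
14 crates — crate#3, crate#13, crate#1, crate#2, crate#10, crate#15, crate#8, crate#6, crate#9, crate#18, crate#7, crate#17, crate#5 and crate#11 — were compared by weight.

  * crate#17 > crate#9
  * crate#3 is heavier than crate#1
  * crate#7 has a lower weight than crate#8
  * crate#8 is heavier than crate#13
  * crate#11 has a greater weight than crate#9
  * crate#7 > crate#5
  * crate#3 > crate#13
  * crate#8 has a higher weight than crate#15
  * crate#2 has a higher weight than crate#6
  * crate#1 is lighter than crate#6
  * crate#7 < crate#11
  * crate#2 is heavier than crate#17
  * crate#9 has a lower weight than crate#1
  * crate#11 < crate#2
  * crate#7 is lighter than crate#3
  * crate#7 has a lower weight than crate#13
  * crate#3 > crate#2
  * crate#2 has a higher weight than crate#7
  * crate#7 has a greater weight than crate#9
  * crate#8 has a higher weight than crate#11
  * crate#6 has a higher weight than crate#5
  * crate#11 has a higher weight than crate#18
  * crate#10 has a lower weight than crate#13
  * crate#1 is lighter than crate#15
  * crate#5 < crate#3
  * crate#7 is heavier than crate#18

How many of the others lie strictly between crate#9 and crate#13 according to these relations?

The relations place crate#9 below crate#13. An element lies strictly between them when it is forced above crate#9 and also forced below crate#13.
Above crate#9: {crate#1, crate#6, crate#17, crate#7, crate#15, crate#11, crate#8, crate#2, crate#3}. Below crate#13: {crate#18, crate#5, crate#10, crate#7}.
Intersection: {crate#7} — 1.

1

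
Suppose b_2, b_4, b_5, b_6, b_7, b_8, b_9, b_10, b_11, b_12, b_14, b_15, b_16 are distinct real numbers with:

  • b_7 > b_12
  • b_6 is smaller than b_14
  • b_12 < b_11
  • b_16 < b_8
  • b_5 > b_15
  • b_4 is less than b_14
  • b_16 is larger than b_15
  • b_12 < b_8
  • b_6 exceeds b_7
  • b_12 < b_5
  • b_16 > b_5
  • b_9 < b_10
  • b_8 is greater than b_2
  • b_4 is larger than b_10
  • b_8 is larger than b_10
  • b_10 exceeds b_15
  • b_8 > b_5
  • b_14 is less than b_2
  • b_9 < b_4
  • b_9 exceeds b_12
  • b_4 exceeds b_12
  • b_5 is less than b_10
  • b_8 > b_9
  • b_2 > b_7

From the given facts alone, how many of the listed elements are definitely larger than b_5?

6

The elements the relations force above b_5 are b_10, b_4, b_16, b_14, b_2, b_8 — no chain reaches any other.
That is 6.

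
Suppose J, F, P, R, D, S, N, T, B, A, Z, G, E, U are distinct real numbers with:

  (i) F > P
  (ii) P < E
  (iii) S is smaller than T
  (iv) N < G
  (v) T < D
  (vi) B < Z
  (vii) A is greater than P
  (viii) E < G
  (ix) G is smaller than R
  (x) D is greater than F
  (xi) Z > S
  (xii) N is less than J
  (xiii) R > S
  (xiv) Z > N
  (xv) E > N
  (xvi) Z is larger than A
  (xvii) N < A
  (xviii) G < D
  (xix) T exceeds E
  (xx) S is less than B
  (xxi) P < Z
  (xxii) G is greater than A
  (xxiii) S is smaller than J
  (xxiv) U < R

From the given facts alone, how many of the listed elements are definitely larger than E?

Directly above E: T, G.
One step further: D, R (4 so far).
No other element is forced above E by the given relations, so the count is 4.

4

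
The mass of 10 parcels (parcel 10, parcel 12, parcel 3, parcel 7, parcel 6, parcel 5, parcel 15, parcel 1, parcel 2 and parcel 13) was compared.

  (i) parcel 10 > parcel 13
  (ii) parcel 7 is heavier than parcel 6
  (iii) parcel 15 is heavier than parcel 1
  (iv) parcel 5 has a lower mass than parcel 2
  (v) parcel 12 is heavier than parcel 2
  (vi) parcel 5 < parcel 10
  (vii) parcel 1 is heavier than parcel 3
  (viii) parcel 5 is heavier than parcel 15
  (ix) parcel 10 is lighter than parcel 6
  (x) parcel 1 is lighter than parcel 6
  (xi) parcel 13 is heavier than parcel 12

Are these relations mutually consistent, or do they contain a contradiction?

The single ordering parcel 3 < parcel 1 < parcel 15 < parcel 5 < parcel 2 < parcel 12 < parcel 13 < parcel 10 < parcel 6 < parcel 7 satisfies every listed relation, so no contradiction arises.

consistent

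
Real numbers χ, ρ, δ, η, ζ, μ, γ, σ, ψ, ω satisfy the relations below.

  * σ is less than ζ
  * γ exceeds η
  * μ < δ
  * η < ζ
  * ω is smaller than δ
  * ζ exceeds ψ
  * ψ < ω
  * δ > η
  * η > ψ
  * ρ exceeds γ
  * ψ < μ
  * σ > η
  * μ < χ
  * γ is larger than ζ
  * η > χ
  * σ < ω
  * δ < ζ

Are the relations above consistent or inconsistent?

consistent

Every relation is compatible with ψ < μ < χ < η < σ < ω < δ < ζ < γ < ρ; the set is consistent.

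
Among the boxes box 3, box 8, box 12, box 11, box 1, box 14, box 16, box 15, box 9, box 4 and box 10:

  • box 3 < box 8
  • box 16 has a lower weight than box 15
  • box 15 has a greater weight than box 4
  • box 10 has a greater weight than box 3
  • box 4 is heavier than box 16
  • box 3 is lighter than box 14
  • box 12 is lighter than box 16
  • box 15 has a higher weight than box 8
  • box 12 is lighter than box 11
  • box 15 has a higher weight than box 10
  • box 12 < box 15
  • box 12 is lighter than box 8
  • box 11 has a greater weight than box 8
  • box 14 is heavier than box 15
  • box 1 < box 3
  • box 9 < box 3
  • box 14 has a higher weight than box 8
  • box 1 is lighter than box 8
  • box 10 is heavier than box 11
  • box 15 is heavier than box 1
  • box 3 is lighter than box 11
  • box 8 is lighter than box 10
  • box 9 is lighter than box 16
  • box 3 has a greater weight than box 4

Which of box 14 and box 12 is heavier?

box 12 < box 16 < box 4 < box 3 < box 8 < box 11 < box 10 < box 15 < box 14, by transitivity through box 16, box 4, box 3, box 8, box 11, box 10, box 15.
So box 12 < box 14; box 14 is the heavier of the two.

box 14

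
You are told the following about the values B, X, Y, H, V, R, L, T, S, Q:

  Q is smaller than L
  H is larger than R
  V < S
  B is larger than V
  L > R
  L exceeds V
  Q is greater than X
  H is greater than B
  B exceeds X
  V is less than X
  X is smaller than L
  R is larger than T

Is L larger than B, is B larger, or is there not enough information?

Following every chain through B: above B we get H; below B we get V, X.
L is not reached, and no chain runs the other way from L to B.
So the given relations leave the order of B and L undetermined.

undetermined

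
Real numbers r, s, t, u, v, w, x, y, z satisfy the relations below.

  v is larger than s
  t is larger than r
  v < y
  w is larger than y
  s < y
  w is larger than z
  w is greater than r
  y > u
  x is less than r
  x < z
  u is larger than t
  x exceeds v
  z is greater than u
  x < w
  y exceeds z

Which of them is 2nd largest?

Chaining the given pairs: s < v < x < r < t < u < z < y < w.
Counting 2 from the largest end gives y.

y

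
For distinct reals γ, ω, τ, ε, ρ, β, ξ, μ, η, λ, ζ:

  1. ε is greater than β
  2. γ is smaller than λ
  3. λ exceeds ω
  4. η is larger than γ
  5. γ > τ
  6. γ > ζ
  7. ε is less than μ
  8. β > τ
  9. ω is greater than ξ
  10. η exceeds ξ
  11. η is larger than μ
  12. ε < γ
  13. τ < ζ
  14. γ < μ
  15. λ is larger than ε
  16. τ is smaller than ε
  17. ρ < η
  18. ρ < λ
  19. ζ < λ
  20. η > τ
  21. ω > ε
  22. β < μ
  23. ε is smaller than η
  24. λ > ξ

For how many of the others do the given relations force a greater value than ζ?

4

The elements the relations force above ζ are γ, μ, λ, η — no chain reaches any other.
That is 4.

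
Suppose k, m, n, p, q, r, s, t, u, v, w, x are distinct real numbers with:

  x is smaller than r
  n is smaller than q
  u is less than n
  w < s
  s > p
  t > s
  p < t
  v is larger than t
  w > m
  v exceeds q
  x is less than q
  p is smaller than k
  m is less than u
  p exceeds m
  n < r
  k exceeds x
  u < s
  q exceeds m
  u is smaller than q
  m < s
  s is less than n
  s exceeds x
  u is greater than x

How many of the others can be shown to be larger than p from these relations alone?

Directly above p: s, k, t.
One step further: n, v (5 so far).
One step further: r, q (7 so far).
No other element is forced above p by the given relations, so the count is 7.

7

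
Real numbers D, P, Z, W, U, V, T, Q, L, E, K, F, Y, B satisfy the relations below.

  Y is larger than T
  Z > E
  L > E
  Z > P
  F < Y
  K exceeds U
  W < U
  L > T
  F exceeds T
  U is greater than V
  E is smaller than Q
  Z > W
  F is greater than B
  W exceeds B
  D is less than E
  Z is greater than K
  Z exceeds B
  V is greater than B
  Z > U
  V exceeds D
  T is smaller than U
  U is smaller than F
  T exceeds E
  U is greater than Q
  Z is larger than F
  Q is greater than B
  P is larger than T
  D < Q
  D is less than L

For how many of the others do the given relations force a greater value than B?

Directly above B: W, V, Q, F, Z.
One step further: U, Y (7 so far).
One step further: K (8 so far).
Nothing else is reachable above B; 8 in all.

8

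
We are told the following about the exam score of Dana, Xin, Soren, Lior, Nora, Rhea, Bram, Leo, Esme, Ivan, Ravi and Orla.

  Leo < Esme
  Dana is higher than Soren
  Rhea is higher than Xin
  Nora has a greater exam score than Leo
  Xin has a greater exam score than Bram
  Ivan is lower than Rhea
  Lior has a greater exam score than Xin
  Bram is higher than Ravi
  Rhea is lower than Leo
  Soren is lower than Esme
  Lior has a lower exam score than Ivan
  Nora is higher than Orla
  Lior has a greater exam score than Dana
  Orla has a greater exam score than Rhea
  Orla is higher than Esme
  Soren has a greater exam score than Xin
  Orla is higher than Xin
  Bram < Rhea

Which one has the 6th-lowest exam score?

Piecing the relations together gives one ordering: Ravi < Bram < Xin < Soren < Dana < Lior < Ivan < Rhea < Leo < Esme < Orla < Nora.
Counting 6 from the smallest end gives Lior.

Lior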